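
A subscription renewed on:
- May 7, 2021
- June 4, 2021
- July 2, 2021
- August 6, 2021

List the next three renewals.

September 3, 2021; October 1, 2021; November 5, 2021

Gaps: 28, 28, 35 days — a mix of 28 and 35. Every date is a Friday.
Each is the 1st Friday of its month.
September 2021 — 1st Friday is September 3, 2021.
1st Friday of October 2021: October 1, 2021.
November 2021 — 1st Friday is November 5, 2021.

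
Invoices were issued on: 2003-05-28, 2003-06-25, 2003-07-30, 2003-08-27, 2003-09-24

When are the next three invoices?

All Wednesdays; the gaps (28, 35, 28, 28) vary with month length.
This is the last Wednesday of each month.
October 2003 ends with Wednesday 2003-10-29.
Last Wednesday of November 2003: 2003-11-26.
Last Wednesday of December 2003: 2003-12-31.

2003-10-29, 2003-11-26, 2003-12-31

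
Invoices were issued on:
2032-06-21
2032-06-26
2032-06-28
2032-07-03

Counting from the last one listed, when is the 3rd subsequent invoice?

Gaps: 5, 2, 5 days — not constant, but cyclic with period 2.
The events fall on every Monday and Saturday.
The following Monday is 2032-07-05.
Next Saturday: 2032-07-10.
The following Monday is 2032-07-12.

2032-07-12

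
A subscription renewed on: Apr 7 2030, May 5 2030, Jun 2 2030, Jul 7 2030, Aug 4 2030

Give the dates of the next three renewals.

Sep 1 2030, Oct 6 2030, Nov 3 2030

All dates are Sundays, 28, 28, 35, 28 days apart.
Specifically, the 1st Sunday of each month.
September 2030 — 1st Sunday is Sep 1 2030.
October 2030 — 1st Sunday is Oct 6 2030.
1st Sunday of November 2030: Nov 3 2030.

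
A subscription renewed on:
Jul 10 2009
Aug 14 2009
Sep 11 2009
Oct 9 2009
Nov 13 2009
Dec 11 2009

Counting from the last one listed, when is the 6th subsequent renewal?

Jun 11 2010

Gaps: 35, 28, 28, 35, 28 days — a mix of 28 and 35. Every date is a Friday.
Each is the 2nd Friday of its month.
2nd Friday of January 2010: Jan 8 2010.
February 2010 — 2nd Friday is Feb 12 2010.
2nd Friday of March 2010: Mar 12 2010.
April 2010 — 2nd Friday is Apr 9 2010.
2nd Friday of May 2010: May 14 2010.
June 2010 — 2nd Friday is Jun 11 2010.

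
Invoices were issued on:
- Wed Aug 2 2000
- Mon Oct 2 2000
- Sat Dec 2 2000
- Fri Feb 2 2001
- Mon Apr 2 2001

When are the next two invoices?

Each date is the 2nd; the gaps (61, 61, 62, 59) track the month lengths.
The rule is the 2nd of every 2 months.
June 2001: Sat Jun 2 2001.
Next: August 2001 → Thu Aug 2 2001.

Sat Jun 2 2001, Thu Aug 2 2001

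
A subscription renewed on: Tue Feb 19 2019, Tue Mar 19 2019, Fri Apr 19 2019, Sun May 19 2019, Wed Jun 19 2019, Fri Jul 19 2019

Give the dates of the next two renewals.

Mon Aug 19 2019, Thu Sep 19 2019

Each date is the 19th; the gaps (28, 31, 30, 31, 30) track the month lengths.
The rule is the 19th of each month.
August 2019: Mon Aug 19 2019.
September 2019: Thu Sep 19 2019.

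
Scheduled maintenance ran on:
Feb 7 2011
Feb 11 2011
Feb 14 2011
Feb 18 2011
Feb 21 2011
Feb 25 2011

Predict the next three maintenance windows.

Gaps: 4, 3, 4, 3, 4 days — not constant, but cyclic with period 2.
The events fall on every Monday and Friday.
Next Monday: Feb 28 2011.
The following Friday is Mar 4 2011.
The following Monday is Mar 7 2011.

Feb 28 2011, Mar 4 2011, Mar 7 2011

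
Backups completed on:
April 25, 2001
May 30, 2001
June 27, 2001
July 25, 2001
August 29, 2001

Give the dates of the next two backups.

All Wednesdays; the gaps (35, 28, 28, 35) vary with month length.
This is the last Wednesday of each month.
September 2001 ends with Wednesday September 26, 2001.
October 2001 ends with Wednesday October 31, 2001.

September 26, 2001; October 31, 2001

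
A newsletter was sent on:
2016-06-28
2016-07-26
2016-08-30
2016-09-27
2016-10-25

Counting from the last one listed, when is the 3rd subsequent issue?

All Tuesdays; the gaps (28, 35, 28, 28) vary with month length.
This is the last Tuesday of each month.
November 2016 ends with Tuesday 2016-11-29.
December 2016 ends with Tuesday 2016-12-27.
January 2017 ends with Tuesday 2017-01-31.

2017-01-31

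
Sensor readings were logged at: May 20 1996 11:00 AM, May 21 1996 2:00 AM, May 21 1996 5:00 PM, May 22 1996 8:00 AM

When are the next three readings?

Spacing: 15, 15, 15 h — constant 15 h.
May 22 1996 8:00 AM + 15 h = May 22 1996 11:00 PM.
May 22 1996 11:00 PM + 15 h = May 23 1996 2:00 PM.
May 23 1996 2:00 PM + 15 h = May 24 1996 5:00 AM.

May 22 1996 11:00 PM, May 23 1996 2:00 PM, May 24 1996 5:00 AM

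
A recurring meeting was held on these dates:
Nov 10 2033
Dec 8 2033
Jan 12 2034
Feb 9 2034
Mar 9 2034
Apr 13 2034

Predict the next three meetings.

All dates are Thursdays, 28, 35, 28, 28, 35 days apart.
Specifically, the 2nd Thursday of each month.
2nd Thursday of May 2034: May 11 2034.
June 2034 — 2nd Thursday is Jun 8 2034.
2nd Thursday of July 2034: Jul 13 2034.

May 11 2034, Jun 8 2034, Jul 13 2034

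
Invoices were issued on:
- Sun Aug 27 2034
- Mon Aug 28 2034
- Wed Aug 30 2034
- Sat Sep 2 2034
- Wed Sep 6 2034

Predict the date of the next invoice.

Mon Sep 11 2034

The spacing grows by 1 each time: 1, 2, 3, 4 days.
Next gap: 5 days. Wed Sep 6 2034 + 5 days = Mon Sep 11 2034.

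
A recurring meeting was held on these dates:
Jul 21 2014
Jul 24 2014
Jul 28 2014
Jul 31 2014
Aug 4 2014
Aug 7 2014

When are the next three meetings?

Aug 11 2014, Aug 14 2014, Aug 18 2014

Gaps: 3, 4, 3, 4, 3 days — not constant, but cyclic with period 2.
The events fall on every Monday and Thursday.
The following Monday is Aug 11 2014.
Next Thursday: Aug 14 2014.
The following Monday is Aug 18 2014.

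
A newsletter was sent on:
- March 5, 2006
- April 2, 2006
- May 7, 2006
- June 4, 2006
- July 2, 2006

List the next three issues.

Gaps: 28, 35, 28, 28 days — a mix of 28 and 35. Every date is a Sunday.
Each is the 1st Sunday of its month.
August 2006 — 1st Sunday is August 6, 2006.
September 2006 — 1st Sunday is September 3, 2006.
1st Sunday of October 2006: October 1, 2006.

August 6, 2006; September 3, 2006; October 1, 2006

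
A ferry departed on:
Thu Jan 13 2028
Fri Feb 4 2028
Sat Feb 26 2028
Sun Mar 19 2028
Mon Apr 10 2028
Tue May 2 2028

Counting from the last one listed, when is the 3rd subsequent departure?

Fri Jul 7 2028

Gaps between consecutive events: 22, 22, 22, 22, 22 days — a constant 22-day interval.
Tue May 2 2028 + 22 days = Wed May 24 2028.
Wed May 24 2028 + 22 days = Thu Jun 15 2028.
Thu Jun 15 2028 + 22 days = Fri Jul 7 2028.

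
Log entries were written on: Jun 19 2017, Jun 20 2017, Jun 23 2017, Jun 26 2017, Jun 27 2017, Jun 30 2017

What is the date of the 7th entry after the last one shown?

The gap pattern 1, 3, 3, 1, 3 repeats every 3 events.
These are the Mondays, Tuesdays and Fridays of each week.
Next Monday: Jul 3 2017.
Next Tuesday: Jul 4 2017.
The following Friday is Jul 7 2017.
Next Monday: Jul 10 2017.
The following Tuesday is Jul 11 2017.
The following Friday is Jul 14 2017.
Next Monday: Jul 17 2017.

Jul 17 2017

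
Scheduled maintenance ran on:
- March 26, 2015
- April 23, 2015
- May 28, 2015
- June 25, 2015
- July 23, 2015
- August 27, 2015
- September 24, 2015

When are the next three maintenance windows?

All dates are Thursdays, 28, 35, 28, 28, 35, 28 days apart.
Specifically, the 4th Thursday of each month.
October 2015 — 4th Thursday is October 22, 2015.
4th Thursday of November 2015: November 26, 2015.
4th Thursday of December 2015: December 24, 2015.

October 22, 2015; November 26, 2015; December 24, 2015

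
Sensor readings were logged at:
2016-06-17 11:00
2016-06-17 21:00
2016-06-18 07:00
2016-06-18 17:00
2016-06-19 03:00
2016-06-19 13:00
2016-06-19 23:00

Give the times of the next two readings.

Gaps: 10, 10, 10, 10, 10, 10 hours — each event is 10 hours after the previous one.
2016-06-19 23:00 + 10 h = 2016-06-20 09:00.
2016-06-20 09:00 + 10 h = 2016-06-20 19:00.

2016-06-20 09:00, 2016-06-20 19:00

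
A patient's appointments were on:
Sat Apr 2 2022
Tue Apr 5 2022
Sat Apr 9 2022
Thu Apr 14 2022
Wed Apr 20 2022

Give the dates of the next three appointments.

Wed Apr 27 2022, Thu May 5 2022, Sat May 14 2022

Intervals are 3, 4, 5, 6 days — an arithmetic progression with common difference 1.
Next gap: 7 days. Wed Apr 20 2022 + 7 days = Wed Apr 27 2022.
Next gap: 8 days. Wed Apr 27 2022 + 8 days = Thu May 5 2022.
Next gap: 9 days. Thu May 5 2022 + 9 days = Sat May 14 2022.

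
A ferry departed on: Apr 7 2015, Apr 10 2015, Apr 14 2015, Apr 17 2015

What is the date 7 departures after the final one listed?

Every event lands on a Tuesday or Friday (gaps cycle 3, 4, 3).
So the schedule is: every Tuesday and Friday.
Next Tuesday: Apr 21 2015.
Next Friday: Apr 24 2015.
Next Tuesday: Apr 28 2015.
The following Friday is May 1 2015.
Next Tuesday: May 5 2015.
Next Friday: May 8 2015.
Next Tuesday: May 12 2015.

May 12 2015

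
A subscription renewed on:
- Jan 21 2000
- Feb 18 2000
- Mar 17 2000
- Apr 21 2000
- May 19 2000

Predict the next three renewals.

Gaps: 28, 28, 35, 28 days — a mix of 28 and 35. Every date is a Friday.
Each is the 3rd Friday of its month.
3rd Friday of June 2000: Jun 16 2000.
July 2000 — 3rd Friday is Jul 21 2000.
August 2000 — 3rd Friday is Aug 18 2000.

Jun 16 2000, Jul 21 2000, Aug 18 2000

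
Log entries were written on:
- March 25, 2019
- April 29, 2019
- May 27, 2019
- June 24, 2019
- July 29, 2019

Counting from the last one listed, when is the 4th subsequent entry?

All Mondays; the gaps (35, 28, 28, 35) vary with month length.
This is the last Monday of each month.
Last Monday of August 2019: August 26, 2019.
Last Monday of September 2019: September 30, 2019.
Last Monday of October 2019: October 28, 2019.
November 2019 ends with Monday November 25, 2019.

November 25, 2019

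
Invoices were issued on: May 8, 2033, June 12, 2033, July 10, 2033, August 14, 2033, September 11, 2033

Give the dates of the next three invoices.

October 9, 2033; November 13, 2033; December 11, 2033

All dates are Sundays, 35, 28, 35, 28 days apart.
Specifically, the 2nd Sunday of each month.
October 2033 — 2nd Sunday is October 9, 2033.
November 2033 — 2nd Sunday is November 13, 2033.
December 2033 — 2nd Sunday is December 11, 2033.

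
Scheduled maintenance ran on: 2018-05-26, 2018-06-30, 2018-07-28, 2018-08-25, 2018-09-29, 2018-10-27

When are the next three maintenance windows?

2018-11-24, 2018-12-29, 2019-01-26

These are Saturdays with 35, 28, 28, 35, 28-day gaps.
Each is the final Saturday of its month — 2018-06-30 is past the 28th, so '4th Saturday' doesn't fit.
Last Saturday of November 2018: 2018-11-24.
Last Saturday of December 2018: 2018-12-29.
January 2019 ends with Saturday 2019-01-26.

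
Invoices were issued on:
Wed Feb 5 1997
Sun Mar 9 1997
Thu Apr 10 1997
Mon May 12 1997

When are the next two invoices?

Gaps between consecutive events: 32, 32, 32 days — a constant 32-day interval.
Mon May 12 1997 + 32 days = Fri Jun 13 1997.
Fri Jun 13 1997 + 32 days = Tue Jul 15 1997.

Fri Jun 13 1997, Tue Jul 15 1997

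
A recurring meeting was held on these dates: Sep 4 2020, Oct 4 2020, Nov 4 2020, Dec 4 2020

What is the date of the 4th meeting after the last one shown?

Gaps: 30, 31, 30 days — not constant. Every event is on the 4th of the month.
Pattern: the 4th of each month.
January 2021: Jan 4 2021.
February 2021: Feb 4 2021.
March 2021: Mar 4 2021.
Next: April 2021 → Apr 4 2021.

Apr 4 2021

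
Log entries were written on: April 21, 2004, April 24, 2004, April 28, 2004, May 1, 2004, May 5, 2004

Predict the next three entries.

The gap pattern 3, 4, 3, 4 repeats every 2 events.
These are the Wednesdays and Saturdays of each week.
The following Saturday is May 8, 2004.
The following Wednesday is May 12, 2004.
Next Saturday: May 15, 2004.

May 8, 2004; May 12, 2004; May 15, 2004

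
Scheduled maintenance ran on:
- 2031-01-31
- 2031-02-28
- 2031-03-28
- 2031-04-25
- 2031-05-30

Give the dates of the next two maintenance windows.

2031-06-27, 2031-07-25

Every date is a Friday; gaps 28, 28, 28, 35 days.
Each is the last Friday of its month (at least one falls on the 29th or later, ruling out '4th Friday').
Last Friday of June 2031: 2031-06-27.
Last Friday of July 2031: 2031-07-25.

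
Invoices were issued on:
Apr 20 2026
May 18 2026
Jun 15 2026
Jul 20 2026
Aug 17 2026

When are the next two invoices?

Sep 21 2026, Oct 19 2026

Gaps: 28, 28, 35, 28 days — a mix of 28 and 35. Every date is a Monday.
Each is the 3rd Monday of its month.
September 2026 — 3rd Monday is Sep 21 2026.
3rd Monday of October 2026: Oct 19 2026.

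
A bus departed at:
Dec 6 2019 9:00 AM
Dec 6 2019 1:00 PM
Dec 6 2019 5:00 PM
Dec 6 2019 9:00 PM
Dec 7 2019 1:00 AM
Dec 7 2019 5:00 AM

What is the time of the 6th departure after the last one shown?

Gaps: 4, 4, 4, 4, 4 hours — each event is 4 hours after the previous one.
Dec 7 2019 5:00 AM + 4 h = Dec 7 2019 9:00 AM.
Dec 7 2019 9:00 AM + 4 h = Dec 7 2019 1:00 PM.
Dec 7 2019 1:00 PM + 4 h = Dec 7 2019 5:00 PM.
Dec 7 2019 5:00 PM + 4 h = Dec 7 2019 9:00 PM.
Dec 7 2019 9:00 PM + 4 h = Dec 8 2019 1:00 AM.
Dec 8 2019 1:00 AM + 4 h = Dec 8 2019 5:00 AM.

Dec 8 2019 5:00 AM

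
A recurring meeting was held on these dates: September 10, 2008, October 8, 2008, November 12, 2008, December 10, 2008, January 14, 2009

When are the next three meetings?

Gaps: 28, 35, 28, 35 days — a mix of 28 and 35. Every date is a Wednesday.
Each is the 2nd Wednesday of its month.
February 2009 — 2nd Wednesday is February 11, 2009.
2nd Wednesday of March 2009: March 11, 2009.
April 2009 — 2nd Wednesday is April 8, 2009.

February 11, 2009; March 11, 2009; April 8, 2009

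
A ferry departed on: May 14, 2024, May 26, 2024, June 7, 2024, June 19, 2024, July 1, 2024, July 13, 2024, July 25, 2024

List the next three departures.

The spacing is 12, 12, 12, 12, 12, 12 days — always 12 days.
July 25, 2024 + 12 days = August 6, 2024.
August 6, 2024 + 12 days = August 18, 2024.
August 18, 2024 + 12 days = August 30, 2024.

August 6, 2024; August 18, 2024; August 30, 2024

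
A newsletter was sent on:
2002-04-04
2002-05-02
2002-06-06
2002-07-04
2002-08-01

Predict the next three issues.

2002-09-05, 2002-10-03, 2002-11-07

All dates are Thursdays, 28, 35, 28, 28 days apart.
Specifically, the 1st Thursday of each month.
September 2002 — 1st Thursday is 2002-09-05.
1st Thursday of October 2002: 2002-10-03.
November 2002 — 1st Thursday is 2002-11-07.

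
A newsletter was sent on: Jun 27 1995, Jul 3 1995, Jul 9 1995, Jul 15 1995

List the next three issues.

The spacing is 6, 6, 6 days — always 6 days.
Jul 15 1995 + 6 days = Jul 21 1995.
Jul 21 1995 + 6 days = Jul 27 1995.
Jul 27 1995 + 6 days = Aug 2 1995.

Jul 21 1995, Jul 27 1995, Aug 2 1995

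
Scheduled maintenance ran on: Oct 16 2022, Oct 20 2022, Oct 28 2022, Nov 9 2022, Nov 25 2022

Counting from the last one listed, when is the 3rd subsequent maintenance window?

Feb 5 2023

Intervals are 4, 8, 12, 16 days — an arithmetic progression with common difference 4.
Next gap: 20 days. Nov 25 2022 + 20 days = Dec 15 2022.
Next gap: 24 days. Dec 15 2022 + 24 days = Jan 8 2023.
Next gap: 28 days. Jan 8 2023 + 28 days = Feb 5 2023.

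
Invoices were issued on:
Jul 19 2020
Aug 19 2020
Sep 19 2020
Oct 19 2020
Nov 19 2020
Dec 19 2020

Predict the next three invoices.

Jan 19 2021, Feb 19 2021, Mar 19 2021

The day-of-month is always 19 (31, 31, 30, 31, 30 days between events).
So this recurs on the 19th of each month.
January 2021: Jan 19 2021.
February 2021: Feb 19 2021.
Next: March 2021 → Mar 19 2021.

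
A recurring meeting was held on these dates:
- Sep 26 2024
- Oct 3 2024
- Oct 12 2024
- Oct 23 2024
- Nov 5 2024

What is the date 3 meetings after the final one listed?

Gaps: 7, 9, 11, 13 days — each gap is 2 larger than the previous one.
Next gap: 15 days. Nov 5 2024 + 15 days = Nov 20 2024.
Next gap: 17 days. Nov 20 2024 + 17 days = Dec 7 2024.
Next gap: 19 days. Dec 7 2024 + 19 days = Dec 26 2024.

Dec 26 2024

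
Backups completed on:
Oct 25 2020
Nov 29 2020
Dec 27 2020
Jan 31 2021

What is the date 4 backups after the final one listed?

All Sundays; the gaps (35, 28, 35) vary with month length.
This is the last Sunday of each month.
February 2021 ends with Sunday Feb 28 2021.
March 2021 ends with Sunday Mar 28 2021.
April 2021 ends with Sunday Apr 25 2021.
Last Sunday of May 2021: May 30 2021.

May 30 2021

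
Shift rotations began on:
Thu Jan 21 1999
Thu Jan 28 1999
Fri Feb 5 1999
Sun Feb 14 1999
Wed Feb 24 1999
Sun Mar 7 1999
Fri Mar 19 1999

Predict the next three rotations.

The spacing grows by 1 each time: 7, 8, 9, 10, 11, 12 days.
Next gap: 13 days. Fri Mar 19 1999 + 13 days = Thu Apr 1 1999.
Next gap: 14 days. Thu Apr 1 1999 + 14 days = Thu Apr 15 1999.
Next gap: 15 days. Thu Apr 15 1999 + 15 days = Fri Apr 30 1999.

Thu Apr 1 1999, Thu Apr 15 1999, Fri Apr 30 1999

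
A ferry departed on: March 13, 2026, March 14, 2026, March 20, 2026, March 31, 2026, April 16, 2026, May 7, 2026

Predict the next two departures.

June 2, 2026; July 3, 2026

Intervals are 1, 6, 11, 16, 21 days — an arithmetic progression with common difference 5.
Next gap: 26 days. May 7, 2026 + 26 days = June 2, 2026.
Next gap: 31 days. June 2, 2026 + 31 days = July 3, 2026.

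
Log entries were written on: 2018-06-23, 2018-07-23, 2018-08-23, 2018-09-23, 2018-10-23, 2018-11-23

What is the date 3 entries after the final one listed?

Each date is the 23rd; the gaps (30, 31, 31, 30, 31) track the month lengths.
The rule is the 23rd of each month.
Next: December 2018 → 2018-12-23.
Next: January 2019 → 2019-01-23.
Next: February 2019 → 2019-02-23.

2019-02-23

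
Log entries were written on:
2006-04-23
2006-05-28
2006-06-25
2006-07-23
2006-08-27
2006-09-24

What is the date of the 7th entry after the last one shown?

2007-04-22

All dates are Sundays, 35, 28, 28, 35, 28 days apart.
Specifically, the 4th Sunday of each month.
October 2006 — 4th Sunday is 2006-10-22.
November 2006 — 4th Sunday is 2006-11-26.
December 2006 — 4th Sunday is 2006-12-24.
January 2007 — 4th Sunday is 2007-01-28.
4th Sunday of February 2007: 2007-02-25.
4th Sunday of March 2007: 2007-03-25.
4th Sunday of April 2007: 2007-04-22.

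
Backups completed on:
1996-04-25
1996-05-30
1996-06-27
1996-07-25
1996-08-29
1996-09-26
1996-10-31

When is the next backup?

These are Thursdays with 35, 28, 28, 35, 28, 35-day gaps.
Each is the final Thursday of its month — 1996-05-30 is past the 28th, so '4th Thursday' doesn't fit.
November 1996 ends with Thursday 1996-11-28.

1996-11-28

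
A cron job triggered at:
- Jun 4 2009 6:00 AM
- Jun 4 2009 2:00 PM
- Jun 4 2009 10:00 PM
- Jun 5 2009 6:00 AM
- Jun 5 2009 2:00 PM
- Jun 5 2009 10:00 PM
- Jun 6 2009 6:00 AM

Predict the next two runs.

Jun 6 2009 2:00 PM, Jun 6 2009 10:00 PM

Spacing: 8, 8, 8, 8, 8, 8 h — constant 8 h.
Jun 6 2009 6:00 AM + 8 h = Jun 6 2009 2:00 PM.
Jun 6 2009 2:00 PM + 8 h = Jun 6 2009 10:00 PM.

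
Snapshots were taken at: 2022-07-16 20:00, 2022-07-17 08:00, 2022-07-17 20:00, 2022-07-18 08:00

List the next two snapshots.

2022-07-18 20:00, 2022-07-19 08:00

The interval is a steady 12 hours (12, 12, 12).
2022-07-18 08:00 + 12 h = 2022-07-18 20:00.
2022-07-18 20:00 + 12 h = 2022-07-19 08:00.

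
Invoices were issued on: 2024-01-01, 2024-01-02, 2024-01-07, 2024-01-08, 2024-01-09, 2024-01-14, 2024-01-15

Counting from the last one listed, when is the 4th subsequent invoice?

Every event lands on a Monday or Tuesday or Sunday (gaps cycle 1, 5, 1, 1, 5, 1).
So the schedule is: every Monday, Tuesday and Sunday.
The following Tuesday is 2024-01-16.
The following Sunday is 2024-01-21.
Next Monday: 2024-01-22.
The following Tuesday is 2024-01-23.

2024-01-23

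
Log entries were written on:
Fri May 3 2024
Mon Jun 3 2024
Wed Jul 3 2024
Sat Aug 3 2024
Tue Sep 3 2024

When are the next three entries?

Gaps: 31, 30, 31, 31 days — not constant. Every event is on the 3rd of the month.
Pattern: the 3rd of each month.
October 2024: Thu Oct 3 2024.
November 2024: Sun Nov 3 2024.
Next: December 2024 → Tue Dec 3 2024.

Thu Oct 3 2024, Sun Nov 3 2024, Tue Dec 3 2024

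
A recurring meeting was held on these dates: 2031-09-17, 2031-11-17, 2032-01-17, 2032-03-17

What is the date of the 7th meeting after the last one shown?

Each date is the 17th; the gaps (61, 61, 60) track the month lengths.
The rule is the 17th of every 2 months.
Next: May 2032 → 2032-05-17.
Next: July 2032 → 2032-07-17.
September 2032: 2032-09-17.
Next: November 2032 → 2032-11-17.
January 2033: 2033-01-17.
Next: March 2033 → 2033-03-17.
Next: May 2033 → 2033-05-17.

2033-05-17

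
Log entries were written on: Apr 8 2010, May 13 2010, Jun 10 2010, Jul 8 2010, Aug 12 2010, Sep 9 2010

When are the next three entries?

Oct 14 2010, Nov 11 2010, Dec 9 2010

All dates are Thursdays, 35, 28, 28, 35, 28 days apart.
Specifically, the 2nd Thursday of each month.
2nd Thursday of October 2010: Oct 14 2010.
2nd Thursday of November 2010: Nov 11 2010.
2nd Thursday of December 2010: Dec 9 2010.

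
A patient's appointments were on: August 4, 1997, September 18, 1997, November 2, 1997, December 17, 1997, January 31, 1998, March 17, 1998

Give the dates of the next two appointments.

May 1, 1998; June 15, 1998

Every event comes 45 days after the last (45, 45, 45, 45, 45).
March 17, 1998 + 45 days = May 1, 1998.
May 1, 1998 + 45 days = June 15, 1998.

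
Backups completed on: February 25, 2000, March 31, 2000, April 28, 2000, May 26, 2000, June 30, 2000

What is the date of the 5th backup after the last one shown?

November 24, 2000

All Fridays; the gaps (35, 28, 28, 35) vary with month length.
This is the last Friday of each month.
Last Friday of July 2000: July 28, 2000.
Last Friday of August 2000: August 25, 2000.
Last Friday of September 2000: September 29, 2000.
October 2000 ends with Friday October 27, 2000.
Last Friday of November 2000: November 24, 2000.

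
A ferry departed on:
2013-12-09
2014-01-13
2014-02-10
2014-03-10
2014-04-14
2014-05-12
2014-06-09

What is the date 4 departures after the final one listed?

These are Mondays at 28- or 35-day spacing (35, 28, 28, 35, 28, 28).
The pattern: 2nd Monday of the month.
July 2014 — 2nd Monday is 2014-07-14.
2nd Monday of August 2014: 2014-08-11.
September 2014 — 2nd Monday is 2014-09-08.
October 2014 — 2nd Monday is 2014-10-13.

2014-10-13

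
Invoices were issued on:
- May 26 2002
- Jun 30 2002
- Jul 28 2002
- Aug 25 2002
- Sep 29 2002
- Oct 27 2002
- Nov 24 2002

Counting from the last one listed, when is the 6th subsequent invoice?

All Sundays; the gaps (35, 28, 28, 35, 28, 28) vary with month length.
This is the last Sunday of each month.
Last Sunday of December 2002: Dec 29 2002.
January 2003 ends with Sunday Jan 26 2003.
Last Sunday of February 2003: Feb 23 2003.
Last Sunday of March 2003: Mar 30 2003.
April 2003 ends with Sunday Apr 27 2003.
Last Sunday of May 2003: May 25 2003.

May 25 2003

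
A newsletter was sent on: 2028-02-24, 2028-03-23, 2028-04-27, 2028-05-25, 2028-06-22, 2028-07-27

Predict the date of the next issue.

2028-08-24

These are Thursdays at 28- or 35-day spacing (28, 35, 28, 28, 35).
The pattern: 4th Thursday of the month.
4th Thursday of August 2028: 2028-08-24.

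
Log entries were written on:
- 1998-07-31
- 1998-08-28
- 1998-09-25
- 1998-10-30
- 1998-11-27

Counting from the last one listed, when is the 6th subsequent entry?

1999-05-28

Every date is a Friday; gaps 28, 28, 35, 28 days.
Each is the last Friday of its month (at least one falls on the 29th or later, ruling out '4th Friday').
Last Friday of December 1998: 1998-12-25.
Last Friday of January 1999: 1999-01-29.
Last Friday of February 1999: 1999-02-26.
March 1999 ends with Friday 1999-03-26.
April 1999 ends with Friday 1999-04-30.
Last Friday of May 1999: 1999-05-28.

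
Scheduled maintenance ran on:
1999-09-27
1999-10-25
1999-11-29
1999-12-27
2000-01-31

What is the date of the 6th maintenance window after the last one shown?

2000-07-31

All Mondays; the gaps (28, 35, 28, 35) vary with month length.
This is the last Monday of each month.
February 2000 ends with Monday 2000-02-28.
Last Monday of March 2000: 2000-03-27.
April 2000 ends with Monday 2000-04-24.
May 2000 ends with Monday 2000-05-29.
Last Monday of June 2000: 2000-06-26.
Last Monday of July 2000: 2000-07-31.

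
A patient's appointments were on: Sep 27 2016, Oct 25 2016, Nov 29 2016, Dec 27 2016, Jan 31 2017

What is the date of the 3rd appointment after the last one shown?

Every date is a Tuesday; gaps 28, 35, 28, 35 days.
Each is the last Tuesday of its month (at least one falls on the 29th or later, ruling out '4th Tuesday').
February 2017 ends with Tuesday Feb 28 2017.
Last Tuesday of March 2017: Mar 28 2017.
Last Tuesday of April 2017: Apr 25 2017.

Apr 25 2017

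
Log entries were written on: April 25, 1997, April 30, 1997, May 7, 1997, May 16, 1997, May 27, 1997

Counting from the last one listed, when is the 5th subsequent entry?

August 20, 1997

Gaps: 5, 7, 9, 11 days — each gap is 2 larger than the previous one.
Next gap: 13 days. May 27, 1997 + 13 days = June 9, 1997.
Next gap: 15 days. June 9, 1997 + 15 days = June 24, 1997.
Next gap: 17 days. June 24, 1997 + 17 days = July 11, 1997.
Next gap: 19 days. July 11, 1997 + 19 days = July 30, 1997.
Next gap: 21 days. July 30, 1997 + 21 days = August 20, 1997.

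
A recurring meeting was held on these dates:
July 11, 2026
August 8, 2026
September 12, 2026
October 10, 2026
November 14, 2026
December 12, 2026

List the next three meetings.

January 9, 2027; February 13, 2027; March 13, 2027

Gaps: 28, 35, 28, 35, 28 days — a mix of 28 and 35. Every date is a Saturday.
Each is the 2nd Saturday of its month.
January 2027 — 2nd Saturday is January 9, 2027.
February 2027 — 2nd Saturday is February 13, 2027.
2nd Saturday of March 2027: March 13, 2027.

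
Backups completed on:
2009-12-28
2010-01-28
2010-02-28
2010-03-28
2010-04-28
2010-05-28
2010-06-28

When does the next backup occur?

2010-07-28

Gaps: 31, 31, 28, 31, 30, 31 days — not constant. Every event is on the 28th of the month.
Pattern: the 28th of each month.
July 2010: 2010-07-28.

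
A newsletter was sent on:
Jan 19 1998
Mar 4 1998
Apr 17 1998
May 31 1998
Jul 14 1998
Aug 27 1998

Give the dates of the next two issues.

Gaps between consecutive events: 44, 44, 44, 44, 44 days — a constant 44-day interval.
Aug 27 1998 + 44 days = Oct 10 1998.
Oct 10 1998 + 44 days = Nov 23 1998.

Oct 10 1998, Nov 23 1998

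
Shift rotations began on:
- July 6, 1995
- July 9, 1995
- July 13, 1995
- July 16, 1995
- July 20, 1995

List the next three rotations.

Gaps: 3, 4, 3, 4 days — not constant, but cyclic with period 2.
The events fall on every Thursday and Sunday.
Next Sunday: July 23, 1995.
Next Thursday: July 27, 1995.
The following Sunday is July 30, 1995.

July 23, 1995; July 27, 1995; July 30, 1995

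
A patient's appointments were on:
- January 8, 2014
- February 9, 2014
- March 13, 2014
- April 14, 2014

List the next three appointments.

The spacing is 32, 32, 32 days — always 32 days.
April 14, 2014 + 32 days = May 16, 2014.
May 16, 2014 + 32 days = June 17, 2014.
June 17, 2014 + 32 days = July 19, 2014.

May 16, 2014; June 17, 2014; July 19, 2014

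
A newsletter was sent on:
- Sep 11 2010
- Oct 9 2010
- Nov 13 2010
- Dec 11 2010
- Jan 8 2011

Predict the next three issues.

Feb 12 2011, Mar 12 2011, Apr 9 2011

All dates are Saturdays, 28, 35, 28, 28 days apart.
Specifically, the 2nd Saturday of each month.
2nd Saturday of February 2011: Feb 12 2011.
March 2011 — 2nd Saturday is Mar 12 2011.
2nd Saturday of April 2011: Apr 9 2011.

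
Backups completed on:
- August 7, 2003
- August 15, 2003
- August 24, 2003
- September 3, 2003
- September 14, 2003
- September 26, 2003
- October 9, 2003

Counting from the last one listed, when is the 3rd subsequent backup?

November 23, 2003

Gaps: 8, 9, 10, 11, 12, 13 days — each gap is 1 larger than the previous one.
Next gap: 14 days. October 9, 2003 + 14 days = October 23, 2003.
Next gap: 15 days. October 23, 2003 + 15 days = November 7, 2003.
Next gap: 16 days. November 7, 2003 + 16 days = November 23, 2003.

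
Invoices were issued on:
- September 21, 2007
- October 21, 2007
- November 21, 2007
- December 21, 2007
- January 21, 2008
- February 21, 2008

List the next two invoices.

March 21, 2008; April 21, 2008

The day-of-month is always 21 (30, 31, 30, 31, 31 days between events).
So this recurs on the 21st of each month.
Next: March 2008 → March 21, 2008.
Next: April 2008 → April 21, 2008.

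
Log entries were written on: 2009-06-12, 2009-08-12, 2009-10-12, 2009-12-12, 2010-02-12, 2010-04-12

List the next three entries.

The day-of-month is always 12 (61, 61, 61, 62, 59 days between events).
So this recurs on the 12th of every 2 months.
Next: June 2010 → 2010-06-12.
Next: August 2010 → 2010-08-12.
Next: October 2010 → 2010-10-12.

2010-06-12, 2010-08-12, 2010-10-12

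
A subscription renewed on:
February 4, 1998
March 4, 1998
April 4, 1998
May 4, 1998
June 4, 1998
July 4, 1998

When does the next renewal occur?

The day-of-month is always 4 (28, 31, 30, 31, 30 days between events).
So this recurs on the 4th of each month.
Next: August 1998 → August 4, 1998.

August 4, 1998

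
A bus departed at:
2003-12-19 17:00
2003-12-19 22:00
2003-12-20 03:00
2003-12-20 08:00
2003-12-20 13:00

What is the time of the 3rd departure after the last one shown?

Spacing: 5, 5, 5, 5 h — constant 5 h.
2003-12-20 13:00 + 5 h = 2003-12-20 18:00.
2003-12-20 18:00 + 5 h = 2003-12-20 23:00.
2003-12-20 23:00 + 5 h = 2003-12-21 04:00.

2003-12-21 04:00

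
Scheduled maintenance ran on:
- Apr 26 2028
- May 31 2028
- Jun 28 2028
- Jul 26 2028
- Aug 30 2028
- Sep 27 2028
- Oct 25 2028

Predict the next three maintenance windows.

Nov 29 2028, Dec 27 2028, Jan 31 2029

All Wednesdays; the gaps (35, 28, 28, 35, 28, 28) vary with month length.
This is the last Wednesday of each month.
Last Wednesday of November 2028: Nov 29 2028.
Last Wednesday of December 2028: Dec 27 2028.
January 2029 ends with Wednesday Jan 31 2029.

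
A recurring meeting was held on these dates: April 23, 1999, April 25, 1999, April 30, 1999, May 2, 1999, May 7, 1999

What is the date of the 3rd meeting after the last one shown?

May 16, 1999

Every event lands on a Friday or Sunday (gaps cycle 2, 5, 2, 5).
So the schedule is: every Friday and Sunday.
The following Sunday is May 9, 1999.
The following Friday is May 14, 1999.
The following Sunday is May 16, 1999.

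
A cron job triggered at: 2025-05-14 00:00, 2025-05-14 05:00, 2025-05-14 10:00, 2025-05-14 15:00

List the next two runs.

2025-05-14 20:00, 2025-05-15 01:00

The interval is a steady 5 hours (5, 5, 5).
2025-05-14 15:00 + 5 h = 2025-05-14 20:00.
2025-05-14 20:00 + 5 h = 2025-05-15 01:00.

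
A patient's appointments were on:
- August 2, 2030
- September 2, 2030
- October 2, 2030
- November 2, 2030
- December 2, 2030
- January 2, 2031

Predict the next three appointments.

The day-of-month is always 2 (31, 30, 31, 30, 31 days between events).
So this recurs on the 2nd of each month.
Next: February 2031 → February 2, 2031.
March 2031: March 2, 2031.
April 2031: April 2, 2031.

February 2, 2031; March 2, 2031; April 2, 2031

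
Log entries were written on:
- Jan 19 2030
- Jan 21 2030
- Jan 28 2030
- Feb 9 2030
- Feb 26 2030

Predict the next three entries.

Mar 20 2030, Apr 16 2030, May 18 2030

Gaps: 2, 7, 12, 17 days — each gap is 5 larger than the previous one.
Next gap: 22 days. Feb 26 2030 + 22 days = Mar 20 2030.
Next gap: 27 days. Mar 20 2030 + 27 days = Apr 16 2030.
Next gap: 32 days. Apr 16 2030 + 32 days = May 18 2030.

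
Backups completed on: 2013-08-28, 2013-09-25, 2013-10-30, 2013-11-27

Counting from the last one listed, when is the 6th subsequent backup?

2014-05-28

Every date is a Wednesday; gaps 28, 35, 28 days.
Each is the last Wednesday of its month (at least one falls on the 29th or later, ruling out '4th Wednesday').
December 2013 ends with Wednesday 2013-12-25.
Last Wednesday of January 2014: 2014-01-29.
Last Wednesday of February 2014: 2014-02-26.
Last Wednesday of March 2014: 2014-03-26.
Last Wednesday of April 2014: 2014-04-30.
May 2014 ends with Wednesday 2014-05-28.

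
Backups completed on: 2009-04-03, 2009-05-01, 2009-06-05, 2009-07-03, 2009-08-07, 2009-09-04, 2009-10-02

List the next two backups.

2009-11-06, 2009-12-04

These are Fridays at 28- or 35-day spacing (28, 35, 28, 35, 28, 28).
The pattern: 1st Friday of the month.
November 2009 — 1st Friday is 2009-11-06.
December 2009 — 1st Friday is 2009-12-04.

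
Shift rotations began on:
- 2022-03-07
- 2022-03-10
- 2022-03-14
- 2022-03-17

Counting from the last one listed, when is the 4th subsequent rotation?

2022-03-31

Every event lands on a Monday or Thursday (gaps cycle 3, 4, 3).
So the schedule is: every Monday and Thursday.
The following Monday is 2022-03-21.
The following Thursday is 2022-03-24.
The following Monday is 2022-03-28.
The following Thursday is 2022-03-31.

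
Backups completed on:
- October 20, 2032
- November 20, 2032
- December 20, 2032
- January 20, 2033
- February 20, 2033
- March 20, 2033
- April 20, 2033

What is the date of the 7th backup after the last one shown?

Gaps: 31, 30, 31, 31, 28, 31 days — not constant. Every event is on the 20th of the month.
Pattern: the 20th of each month.
May 2033: May 20, 2033.
June 2033: June 20, 2033.
July 2033: July 20, 2033.
August 2033: August 20, 2033.
Next: September 2033 → September 20, 2033.
October 2033: October 20, 2033.
November 2033: November 20, 2033.

November 20, 2033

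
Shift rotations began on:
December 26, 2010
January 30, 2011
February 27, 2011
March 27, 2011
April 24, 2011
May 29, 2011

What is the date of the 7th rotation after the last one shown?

December 25, 2011

All Sundays; the gaps (35, 28, 28, 28, 35) vary with month length.
This is the last Sunday of each month.
Last Sunday of June 2011: June 26, 2011.
July 2011 ends with Sunday July 31, 2011.
Last Sunday of August 2011: August 28, 2011.
Last Sunday of September 2011: September 25, 2011.
October 2011 ends with Sunday October 30, 2011.
November 2011 ends with Sunday November 27, 2011.
Last Sunday of December 2011: December 25, 2011.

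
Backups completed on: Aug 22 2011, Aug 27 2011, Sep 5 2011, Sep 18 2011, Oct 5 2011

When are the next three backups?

Oct 26 2011, Nov 20 2011, Dec 19 2011

Gaps: 5, 9, 13, 17 days — each gap is 4 larger than the previous one.
Next gap: 21 days. Oct 5 2011 + 21 days = Oct 26 2011.
Next gap: 25 days. Oct 26 2011 + 25 days = Nov 20 2011.
Next gap: 29 days. Nov 20 2011 + 29 days = Dec 19 2011.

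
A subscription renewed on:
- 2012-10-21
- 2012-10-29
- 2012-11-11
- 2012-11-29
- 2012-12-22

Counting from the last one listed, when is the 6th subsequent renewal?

2013-08-22

Gaps: 8, 13, 18, 23 days — each gap is 5 larger than the previous one.
Next gap: 28 days. 2012-12-22 + 28 days = 2013-01-19.
Next gap: 33 days. 2013-01-19 + 33 days = 2013-02-21.
Next gap: 38 days. 2013-02-21 + 38 days = 2013-03-31.
Next gap: 43 days. 2013-03-31 + 43 days = 2013-05-13.
Next gap: 48 days. 2013-05-13 + 48 days = 2013-06-30.
Next gap: 53 days. 2013-06-30 + 53 days = 2013-08-22.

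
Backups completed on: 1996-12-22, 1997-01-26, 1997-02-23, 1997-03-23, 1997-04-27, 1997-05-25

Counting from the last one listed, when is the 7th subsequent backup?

1997-12-28

All dates are Sundays, 35, 28, 28, 35, 28 days apart.
Specifically, the 4th Sunday of each month.
4th Sunday of June 1997: 1997-06-22.
July 1997 — 4th Sunday is 1997-07-27.
4th Sunday of August 1997: 1997-08-24.
4th Sunday of September 1997: 1997-09-28.
October 1997 — 4th Sunday is 1997-10-26.
November 1997 — 4th Sunday is 1997-11-23.
December 1997 — 4th Sunday is 1997-12-28.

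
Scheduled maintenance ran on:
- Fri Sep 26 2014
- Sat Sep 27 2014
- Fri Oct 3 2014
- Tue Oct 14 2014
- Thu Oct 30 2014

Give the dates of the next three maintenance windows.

Gaps: 1, 6, 11, 16 days — each gap is 5 larger than the previous one.
Next gap: 21 days. Thu Oct 30 2014 + 21 days = Thu Nov 20 2014.
Next gap: 26 days. Thu Nov 20 2014 + 26 days = Tue Dec 16 2014.
Next gap: 31 days. Tue Dec 16 2014 + 31 days = Fri Jan 16 2015.

Thu Nov 20 2014, Tue Dec 16 2014, Fri Jan 16 2015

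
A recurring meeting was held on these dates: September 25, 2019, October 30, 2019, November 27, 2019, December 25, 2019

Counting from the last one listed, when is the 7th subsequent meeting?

Every date is a Wednesday; gaps 35, 28, 28 days.
Each is the last Wednesday of its month (at least one falls on the 29th or later, ruling out '4th Wednesday').
January 2020 ends with Wednesday January 29, 2020.
February 2020 ends with Wednesday February 26, 2020.
March 2020 ends with Wednesday March 25, 2020.
April 2020 ends with Wednesday April 29, 2020.
Last Wednesday of May 2020: May 27, 2020.
Last Wednesday of June 2020: June 24, 2020.
Last Wednesday of July 2020: July 29, 2020.

July 29, 2020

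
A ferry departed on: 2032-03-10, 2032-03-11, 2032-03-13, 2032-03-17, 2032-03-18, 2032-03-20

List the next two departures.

The gap pattern 1, 2, 4, 1, 2 repeats every 3 events.
These are the Wednesdays, Thursdays and Saturdays of each week.
Next Wednesday: 2032-03-24.
The following Thursday is 2032-03-25.

2032-03-24, 2032-03-25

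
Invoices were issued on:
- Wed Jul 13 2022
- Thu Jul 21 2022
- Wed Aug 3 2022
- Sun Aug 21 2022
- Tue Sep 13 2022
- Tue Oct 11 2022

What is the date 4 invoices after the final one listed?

The spacing grows by 5 each time: 8, 13, 18, 23, 28 days.
Next gap: 33 days. Tue Oct 11 2022 + 33 days = Sun Nov 13 2022.
Next gap: 38 days. Sun Nov 13 2022 + 38 days = Wed Dec 21 2022.
Next gap: 43 days. Wed Dec 21 2022 + 43 days = Thu Feb 2 2023.
Next gap: 48 days. Thu Feb 2 2023 + 48 days = Wed Mar 22 2023.

Wed Mar 22 2023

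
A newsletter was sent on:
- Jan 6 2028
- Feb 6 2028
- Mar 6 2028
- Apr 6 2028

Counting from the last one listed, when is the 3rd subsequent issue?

Gaps: 31, 29, 31 days — not constant. Every event is on the 6th of the month.
Pattern: the 6th of each month.
May 2028: May 6 2028.
June 2028: Jun 6 2028.
Next: July 2028 → Jul 6 2028.

Jul 6 2028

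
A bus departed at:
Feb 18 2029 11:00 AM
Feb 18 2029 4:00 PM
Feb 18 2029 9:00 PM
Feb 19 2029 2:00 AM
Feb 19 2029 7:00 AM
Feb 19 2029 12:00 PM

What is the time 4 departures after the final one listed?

Gaps: 5, 5, 5, 5, 5 hours — each event is 5 hours after the previous one.
Feb 19 2029 12:00 PM + 5 h = Feb 19 2029 5:00 PM.
Feb 19 2029 5:00 PM + 5 h = Feb 19 2029 10:00 PM.
Feb 19 2029 10:00 PM + 5 h = Feb 20 2029 3:00 AM.
Feb 20 2029 3:00 AM + 5 h = Feb 20 2029 8:00 AM.

Feb 20 2029 8:00 AM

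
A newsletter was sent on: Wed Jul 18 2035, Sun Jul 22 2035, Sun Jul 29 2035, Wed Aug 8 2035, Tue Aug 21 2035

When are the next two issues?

Thu Sep 6 2035, Tue Sep 25 2035

Gaps: 4, 7, 10, 13 days — each gap is 3 larger than the previous one.
Next gap: 16 days. Tue Aug 21 2035 + 16 days = Thu Sep 6 2035.
Next gap: 19 days. Thu Sep 6 2035 + 19 days = Tue Sep 25 2035.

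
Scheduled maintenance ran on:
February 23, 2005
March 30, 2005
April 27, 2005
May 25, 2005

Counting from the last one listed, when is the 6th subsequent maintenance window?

These are Wednesdays with 35, 28, 28-day gaps.
Each is the final Wednesday of its month — March 30, 2005 is past the 28th, so '4th Wednesday' doesn't fit.
June 2005 ends with Wednesday June 29, 2005.
July 2005 ends with Wednesday July 27, 2005.
Last Wednesday of August 2005: August 31, 2005.
September 2005 ends with Wednesday September 28, 2005.
Last Wednesday of October 2005: October 26, 2005.
November 2005 ends with Wednesday November 30, 2005.

November 30, 2005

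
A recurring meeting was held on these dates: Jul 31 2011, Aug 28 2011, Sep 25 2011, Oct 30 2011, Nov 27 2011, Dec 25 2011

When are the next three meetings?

Jan 29 2012, Feb 26 2012, Mar 25 2012

Every date is a Sunday; gaps 28, 28, 35, 28, 28 days.
Each is the last Sunday of its month (at least one falls on the 29th or later, ruling out '4th Sunday').
Last Sunday of January 2012: Jan 29 2012.
Last Sunday of February 2012: Feb 26 2012.
Last Sunday of March 2012: Mar 25 2012.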